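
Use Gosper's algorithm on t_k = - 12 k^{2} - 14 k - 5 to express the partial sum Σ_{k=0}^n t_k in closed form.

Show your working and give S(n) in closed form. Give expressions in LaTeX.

S(n) = - 4 n^{3} - 13 n^{2} - 14 n - 5

t_(k+1)/t_k = (12*k**2 + 38*k + 31)/(12*k**2 + 14*k + 5).
So A=1 and B=1, with C=k**2 + 7*k/6 + 5/12.
f must satisfy (1)·f(k+1) − (1)·f(k) = k**2 + 7*k/6 + 5/12.
From deg A=0, deg B=0, deg C=2: d=3.
Solving with deg f ≤ 3: f(k) = k**2*(4*k + 1)/12.
R(k) = B(k−1)·f(k)/C(k) = k**2*(4*k + 1)/(12*k**2 + 14*k + 5); s_k = R·t_k = k**2*(-4*k - 1).
s_(k+1) − s_k = -12*k**2 - 14*k - 5 = t_k.
Evaluate: s_(n+1) = -4*n**3 - 13*n**2 - 14*n - 5; subtract s_(0) = 0 ⇒ S(n) = -4*n**3 - 13*n**2 - 14*n - 5.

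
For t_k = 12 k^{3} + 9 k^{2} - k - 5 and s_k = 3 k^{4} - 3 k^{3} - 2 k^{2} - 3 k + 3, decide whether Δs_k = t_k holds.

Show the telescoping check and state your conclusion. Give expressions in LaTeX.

s_(k+1) = 3*k**4 + 9*k**3 + 7*k**2 - 4*k - 2
s_(k+1) − s_k = 12*k**3 + 9*k**2 - k - 5
(s_(k+1) − s_k) − t_k = 0

Valid: the claim telescopes to t_k.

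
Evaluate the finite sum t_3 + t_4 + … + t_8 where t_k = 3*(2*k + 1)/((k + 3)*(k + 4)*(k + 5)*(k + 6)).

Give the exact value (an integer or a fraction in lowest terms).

Step 1: r(k) = (k + 3)*(2*k + 3)/((k + 7)*(2*k + 1)).
Gosper form: A/B · C(k+1)/C(k) with A=k + 3, B=k + 7, C=k + 1/2.
f must satisfy (k + 3)·f(k+1) − (k + 6)·f(k) = k + 1/2.
Bound: deg f ≤ 3.
Match coefficients ⇒ f(k) = k*(k**2 + 12*k + 2)/90.
Certificate R = B(k−1)f/C = k*(k + 6)*(k**2 + 12*k + 2)/(45*(2*k + 1)) gives s_k = k*(k**2 + 12*k + 2)/(15*(k + 3)*(k + 4)*(k + 5)).
Check: Δs_k = 3*(2*k + 1)/(k**4 + 18*k**3 + 119*k**2 + 342*k + 360). ✓
Evaluate s at k=9 and k=3: 191/3640 and 47/1680; difference 107/4368.

Σ = 107/4368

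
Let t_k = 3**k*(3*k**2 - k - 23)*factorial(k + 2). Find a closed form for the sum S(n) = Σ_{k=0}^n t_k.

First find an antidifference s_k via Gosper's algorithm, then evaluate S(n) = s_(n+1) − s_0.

S(n) = 3*3**n*n*factorial(n + 3) - 9*3**n*factorial(n + 3) + 8

Ratio r(k) = 3*(k + 3)*(k - 3*(k + 1)**2 + 24)/(-3*k**2 + k + 23).
Normal form (A,B,C) = (3*k + 9, 1, k**2 - k/3 - 23/3).
Set up (3*k + 9)·f(k+1) − (1)·f(k) − (k**2 - k/3 - 23/3) = 0.
Degrees (1,0,2) ⇒ d ≤ 1.
Solve for f: f(k) = (k - 4)/3 (degree 1 ≤ 1).
R(k) = B(k−1)·f(k)/C(k) = (k - 4)/(3*k**2 - k - 23); s_k = R·t_k = 3**k*(k - 4)*factorial(k + 2).
Verify: 3**k*(3*k**2 - k - 23)*factorial(k + 2) matches t_k.
s_(n+1) = 3**(n + 1)*(n - 3)*factorial(n + 3) and s_(0) = -8, so S(n) = 3*3**n*n*factorial(n + 3) - 9*3**n*factorial(n + 3) + 8.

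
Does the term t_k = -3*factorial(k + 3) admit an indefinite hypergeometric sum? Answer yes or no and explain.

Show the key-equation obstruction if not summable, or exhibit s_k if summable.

No — key equation has no polynomial f.

Ratio r(k) = k + 4.
Take A(k)=k + 4, B(k)=1, C(k)=1.
Need (k + 4)·f(k+1) − (1)·f(k) = 1.
From deg A=1, deg B=0, deg C=0: d=-1.
d = -1 < 0 ⇒ no nonzero polynomial f; not summable.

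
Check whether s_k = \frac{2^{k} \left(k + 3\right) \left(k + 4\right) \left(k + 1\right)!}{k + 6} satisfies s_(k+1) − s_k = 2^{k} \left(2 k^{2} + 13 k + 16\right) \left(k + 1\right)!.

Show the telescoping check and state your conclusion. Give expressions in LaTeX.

s_(k+1) = 2**(k + 1)*(k + 4)*(k + 5)*factorial(k + 2)/(k + 7)
s_(k+1) − s_k = 2**k*(k + 4)*(2*k + 9)*(k**2 + 8*k + 11)*factorial(k + 1)/((k + 6)*(k + 7))
(s_(k+1) − s_k) − t_k = -3*2**k*(2*k**3 + 25*k**2 + 93*k + 92)*factorial(k + 1)/((k + 6)*(k + 7))

Invalid: residual - \frac{3 \cdot 2^{k} \left(2 k^{3} + 25 k^{2} + 93 k + 92\right) \left(k + 1\right)!}{\left(k + 6\right) \left(k + 7\right)} ≠ 0.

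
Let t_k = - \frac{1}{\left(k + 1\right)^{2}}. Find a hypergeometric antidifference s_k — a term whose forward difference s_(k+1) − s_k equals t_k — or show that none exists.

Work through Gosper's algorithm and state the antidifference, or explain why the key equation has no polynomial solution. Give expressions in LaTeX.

no hypergeometric antidifference exists

r(k) = (k + 1)**2/(k + 2)**2 after simplifying.
A = k**2 + 2*k + 1, B = k**2 + 4*k + 4, C = 1.
Set up (k**2 + 2*k + 1)·f(k+1) − (k**2 + 2*k + 1)·f(k) − (1) = 0.
From deg A=2, deg B=2, deg C=0: d=0.
Put f(k) = c0: A·f(k+1) − B(k−1)·f(k) − C = -1; need -1 = 0 — inconsistent ⇒ no f, not summable.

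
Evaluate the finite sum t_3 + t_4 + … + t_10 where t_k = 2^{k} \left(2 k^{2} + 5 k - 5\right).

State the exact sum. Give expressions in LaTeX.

Compute t_(k+1)/t_k: get 2*(5*k + 2*(k + 1)**2)/(2*k**2 + 5*k - 5).
Factor: A=2; B=1; C=k**2 + 5*k/2 - 5/2.
Need (2)·f(k+1) − (1)·f(k) = k**2 + 5*k/2 - 5/2.
d = 2 from the (0,0,2) case.
Solving with deg f ≤ 2: f(k) = (2*k**2 - 3*k - 3)/2.
So s_k = (B(k−1)f/C)·t_k = ((2*k**2 - 3*k - 3)/(2*k**2 + 5*k - 5))·t_k = 2**k*(2*k**2 - 3*k - 3).
Verify: 2**k*(2*k**2 + 5*k - 5) matches t_k.
Telescoping: Σ = s_(11) − s_(3) = 421888 − (48) = 421840.

Σ = 421840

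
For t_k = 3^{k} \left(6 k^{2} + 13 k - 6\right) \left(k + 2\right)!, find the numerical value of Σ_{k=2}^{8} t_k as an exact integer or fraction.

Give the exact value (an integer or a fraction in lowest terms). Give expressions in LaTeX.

The ratio is 3*(6*k**3 + 43*k**2 + 88*k + 39)/(6*k**2 + 13*k - 6).
A = 3*k + 9, B = 1, C = k**2 + 13*k/6 - 1.
Solve (3*k + 9)·f(k+1) − (1)·f(k) = k**2 + 13*k/6 - 1.
Bound: deg f ≤ 1.
Coefficient equations give f(k) = (2*k - 3)/6.
So s_k = (B(k−1)f/C)·t_k = ((2*k - 3)/(6*k**2 + 13*k - 6))·t_k = 3**k*(2*k - 3)*factorial(k + 2).
Verify: 3**k*(6*k**2 + 13*k - 6)*factorial(k + 2) matches t_k.
Telescoping: Σ = s_(9) − s_(2) = 11785235616000 − (216) = 11785235615784.

Σ = 11785235615784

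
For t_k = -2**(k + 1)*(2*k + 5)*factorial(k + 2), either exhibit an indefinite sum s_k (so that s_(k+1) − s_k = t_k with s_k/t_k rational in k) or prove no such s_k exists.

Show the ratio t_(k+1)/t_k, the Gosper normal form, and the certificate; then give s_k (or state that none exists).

s_k = -2**(k + 1)*factorial(k + 2)

t_(k+1)/t_k = 2*(k + 3)*(2*k + 7)/(2*k + 5).
Factor: A=2*k + 6; B=1; C=k + 5/2.
Solve (2*k + 6)·f(k+1) − (1)·f(k) = k + 5/2.
deg f ≤ 0 (via 1,0,1).
A polynomial solution: f(k) = 1/2.
Get s_k = R·t_k = -2**(k + 1)*factorial(k + 2) with R(k) = B(k−1)f(k)/C(k) = 1/(2*k + 5).
Δs = -2**(k + 1)*(2*k + 5)*factorial(k + 2), as required.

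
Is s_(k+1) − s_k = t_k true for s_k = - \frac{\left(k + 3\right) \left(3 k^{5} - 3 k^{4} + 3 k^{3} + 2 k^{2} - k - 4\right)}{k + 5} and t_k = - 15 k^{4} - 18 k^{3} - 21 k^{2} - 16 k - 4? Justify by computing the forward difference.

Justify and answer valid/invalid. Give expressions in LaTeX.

Invalid: residual \frac{2 \left(12 k^{5} + 96 k^{4} + 108 k^{3} + 119 k^{2} + 85 k + 24\right)}{k^{2} + 11 k + 30} ≠ 0.

s_(k+1) = k*(-3*k**5 - 24*k**4 - 69*k**3 - 107*k**2 - 107*k - 60)/(k + 6)
s_(k+1) − s_k = (-15*k**6 - 159*k**5 - 477*k**4 - 571*k**3 - 572*k**2 - 354*k - 72)/(k**2 + 11*k + 30)
(s_(k+1) − s_k) − t_k = 2*(12*k**5 + 96*k**4 + 108*k**3 + 119*k**2 + 85*k + 24)/(k**2 + 11*k + 30)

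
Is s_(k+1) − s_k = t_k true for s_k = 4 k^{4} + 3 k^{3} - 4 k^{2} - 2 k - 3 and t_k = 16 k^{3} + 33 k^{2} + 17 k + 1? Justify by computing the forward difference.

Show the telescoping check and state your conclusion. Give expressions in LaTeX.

valid (s_(k+1) − s_k reduces to t_k)

s_(k+1) = 4*k**4 + 19*k**3 + 29*k**2 + 15*k - 2
s_(k+1) − s_k = 16*k**3 + 33*k**2 + 17*k + 1
(s_(k+1) − s_k) − t_k = 0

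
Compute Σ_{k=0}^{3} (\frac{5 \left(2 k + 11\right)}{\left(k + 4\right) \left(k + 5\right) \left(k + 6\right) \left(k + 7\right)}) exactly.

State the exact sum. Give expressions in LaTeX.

t_(k+1)/t_k = (k + 4)*(2*k + 13)/((k + 8)*(2*k + 11)).
So A=k + 4 and B=k + 8, with C=k + 11/2.
Key eq: (k + 4)·f(k+1) = (k + 7)·f(k) + (k + 11/2).
Bound: deg f ≤ 3.
Match coefficients ⇒ f(k) = k*(k + 5)*(k + 10)/48.
R(k) = B(k−1)·f(k)/C(k) = k*(k + 5)*(k + 7)*(k + 10)/(24*(2*k + 11)); s_k = R·t_k = 5*k*(k + 10)/(24*(k**2 + 10*k + 24)).
Check: Δs_k = 5*(2*k + 11)/(k**4 + 22*k**3 + 179*k**2 + 638*k + 840). ✓
Sum = s_(4) − s_(0); s_(4) = 7/48, s_(0) = 0 ⇒ 7/48.

Σ = 7/48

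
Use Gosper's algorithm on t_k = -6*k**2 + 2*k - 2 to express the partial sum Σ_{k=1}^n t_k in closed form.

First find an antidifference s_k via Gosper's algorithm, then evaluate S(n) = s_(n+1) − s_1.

S(n) = 2*n*(-n**2 - n - 1)

The ratio is (-k + 3*(k + 1)**2)/(3*k**2 - k + 1).
A = 1, B = 1, C = k**2 - k/3 + 1/3.
Key eq: (1)·f(k+1) = (1)·f(k) + (k**2 - k/3 + 1/3).
From deg A=0, deg B=0, deg C=2: d=3.
A polynomial solution: f(k) = k*(k**2 - 2*k + 2)/3.
Certificate R = B(k−1)f/C = k*(k**2 - 2*k + 2)/(3*k**2 - k + 1) gives s_k = 2*k*(-k**2 + 2*k - 2).
Check: Δs_k = -6*k**2 + 2*k - 2. ✓
Telescope: S(n) = s_(n+1) − s_(1) = -2*n**3 - 2*n**2 - 2*n - 2 − (-2) = 2*n*(-n**2 - n - 1).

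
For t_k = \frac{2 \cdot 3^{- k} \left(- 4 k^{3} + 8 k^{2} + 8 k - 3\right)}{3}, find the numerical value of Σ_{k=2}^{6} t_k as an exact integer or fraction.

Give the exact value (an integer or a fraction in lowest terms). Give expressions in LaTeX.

The ratio is (4*k**3 + 4*k**2 - 12*k - 9)/(3*(4*k**3 - 8*k**2 - 8*k + 3)).
Normal form (A,B,C) = (1/3, 1, k**3 - 2*k**2 - 2*k + 3/4).
f must satisfy (1/3)·f(k+1) − (1)·f(k) = k**3 - 2*k**2 - 2*k + 3/4.
Bound: deg f ≤ 3.
Coefficient equations give f(k) = -3*(k - 1)*(k + 1)*(2*k - 1)/4.
Certificate R = B(k−1)f/C = -3*(k - 1)*(k + 1)*(2*k - 1)/(4*k**3 - 8*k**2 - 8*k + 3) gives s_k = 2*(2*k**3 - k**2 - 2*k + 1)/3**k.
s_(k+1) − s_k = 2*(-4*k**3 + 8*k**2 + 8*k - 3)/(3*3**k) = t_k.
Σ_(k=2)^(6) t_k = s_(7) − s_(2) = 416/729 − (2) = -1042/729.

Σ = -1042/729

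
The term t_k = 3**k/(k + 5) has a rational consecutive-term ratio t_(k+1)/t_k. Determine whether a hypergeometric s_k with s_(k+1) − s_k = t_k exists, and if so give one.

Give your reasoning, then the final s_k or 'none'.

no hypergeometric antidifference exists

Ratio r(k) = 3*(k + 5)/(k + 6).
Normal form (A,B,C) = (3*k + 15, k + 6, 1).
Key eq: (3*k + 15)·f(k+1) = (k + 5)·f(k) + (1).
From deg A=1, deg B=1, deg C=0: d=-1.
Negative degree bound (-1): no f exists, t_k not Gosper-summable.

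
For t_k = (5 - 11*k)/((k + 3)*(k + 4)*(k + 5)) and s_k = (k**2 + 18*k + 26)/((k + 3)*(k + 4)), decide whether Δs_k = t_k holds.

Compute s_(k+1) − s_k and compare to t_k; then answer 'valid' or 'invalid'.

valid; difference matches t_k

s_(k+1) = (18*k + (k + 1)**2 + 44)/((k + 4)*(k + 5))
s_(k+1) − s_k = (5 - 11*k)/(k**3 + 12*k**2 + 47*k + 60)
(s_(k+1) − s_k) − t_k = 0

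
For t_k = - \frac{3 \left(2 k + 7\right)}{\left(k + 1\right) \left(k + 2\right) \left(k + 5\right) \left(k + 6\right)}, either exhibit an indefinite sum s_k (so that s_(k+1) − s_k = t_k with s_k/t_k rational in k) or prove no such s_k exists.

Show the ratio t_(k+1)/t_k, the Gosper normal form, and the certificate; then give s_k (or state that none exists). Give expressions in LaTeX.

s_k = \frac{3 k \left(- k - 6\right)}{5 \left(k^{2} + 6 k + 5\right)}

r(k) = (k + 1)*(k + 5)*(2*k + 9)/((k + 3)*(k + 7)*(2*k + 7)) after simplifying.
Take A(k)=k + 1, B(k)=k + 7, C(k)=k**3 + 21*k**2/2 + 73*k/2 + 42.
Need (k + 1)·f(k+1) − (k + 6)·f(k) = k**3 + 21*k**2/2 + 73*k/2 + 42.
deg f ≤ 5 (via 1,1,3).
A polynomial solution: f(k) = k*(k + 2)*(k + 3)*(k + 4)*(k + 6)/10.
So s_k = (B(k−1)f/C)·t_k = (k*(k + 2)*(k + 6)**2/(5*(2*k + 7)))·t_k = 3*k*(-k - 6)/(5*(k**2 + 6*k + 5)).
Verify: 3*(-2*k - 7)/(k**4 + 14*k**3 + 65*k**2 + 112*k + 60) matches t_k.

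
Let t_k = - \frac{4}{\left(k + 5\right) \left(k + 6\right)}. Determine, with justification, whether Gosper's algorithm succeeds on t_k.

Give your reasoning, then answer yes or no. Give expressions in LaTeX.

Step 1: r(k) = (k + 5)/(k + 7).
Take A(k)=k + 5, B(k)=k + 7, C(k)=1.
Solve (k + 5)·f(k+1) − (k + 6)·f(k) = 1.
Bound: deg f ≤ 1.
A polynomial solution: f(k) = k/5.
Then R = B(k−1)f/C = k*(k + 6)/5, so s_k = R(k)·t_k = -4*k/(5*k + 25).
Δs = -4/(k**2 + 11*k + 30), as required.

Yes. s_k = - \frac{4 k}{5 k + 25}.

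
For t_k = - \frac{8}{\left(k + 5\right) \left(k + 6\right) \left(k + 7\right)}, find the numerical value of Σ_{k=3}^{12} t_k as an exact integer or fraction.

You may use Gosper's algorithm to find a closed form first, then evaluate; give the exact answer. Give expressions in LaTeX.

Step 1: r(k) = (k + 5)/(k + 8).
So A=k + 5 and B=k + 8, with C=1.
Need (k + 5)·f(k+1) − (k + 7)·f(k) = 1.
deg f ≤ 2 (via 1,1,0).
A polynomial solution: f(k) = k*(k + 11)/60.
So s_k = (B(k−1)f/C)·t_k = (k*(k + 7)*(k + 11)/60)·t_k = 2*k*(-k - 11)/(15*(k + 5)*(k + 6)).
s_(k+1) − s_k = -8/(k**3 + 18*k**2 + 107*k + 210) = t_k.
Evaluate s at k=13 and k=3: -104/855 and -7/90; difference -5/114.

Σ = -5/114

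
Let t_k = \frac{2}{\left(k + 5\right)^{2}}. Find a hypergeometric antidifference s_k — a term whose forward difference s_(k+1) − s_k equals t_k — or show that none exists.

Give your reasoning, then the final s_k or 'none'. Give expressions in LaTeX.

none (Gosper's algorithm certifies no s_k)

Ratio r(k) = (k + 5)**2/(k + 6)**2.
Take A(k)=k**2 + 10*k + 25, B(k)=k**2 + 12*k + 36, C(k)=1.
Need (k**2 + 10*k + 25)·f(k+1) − (k**2 + 10*k + 25)·f(k) = 1.
From deg A=2, deg B=2, deg C=0: d=0.
Write f(k) = c0. Then LHS − RHS = -1, requiring -1 = 0: contradictory. No certificate.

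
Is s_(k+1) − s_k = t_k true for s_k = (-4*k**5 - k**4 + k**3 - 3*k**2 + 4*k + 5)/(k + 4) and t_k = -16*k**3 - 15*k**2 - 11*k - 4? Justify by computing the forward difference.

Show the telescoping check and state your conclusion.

s_(k+1) = (-4*k**5 - 21*k**4 - 43*k**3 - 46*k**2 - 23*k + 2)/(k + 5)
s_(k+1) − s_k = (-16*k**5 - 123*k**4 - 220*k**3 - 196*k**2 - 115*k - 17)/(k**2 + 9*k + 20)
(s_(k+1) − s_k) − t_k = 3*(12*k**4 + 82*k**3 + 69*k**2 + 47*k + 21)/(k**2 + 9*k + 20)

Invalid: residual 3*(12*k**4 + 82*k**3 + 69*k**2 + 47*k + 21)/(k**2 + 9*k + 20) ≠ 0.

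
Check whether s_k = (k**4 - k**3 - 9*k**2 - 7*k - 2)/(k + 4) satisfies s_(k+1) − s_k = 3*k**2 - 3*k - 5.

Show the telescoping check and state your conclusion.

s_(k+1) = (k**4 + 3*k**3 - 6*k**2 - 24*k - 18)/(k + 5)
s_(k+1) − s_k = (3*k**4 + 20*k**3 + 4*k**2 - 77*k - 62)/(k**2 + 9*k + 20)
(s_(k+1) − s_k) − t_k = 2*(-2*k**3 - 12*k**2 + 14*k + 19)/(k**2 + 9*k + 20)

Invalid: residual 2*(-2*k**3 - 12*k**2 + 14*k + 19)/(k**2 + 9*k + 20) ≠ 0.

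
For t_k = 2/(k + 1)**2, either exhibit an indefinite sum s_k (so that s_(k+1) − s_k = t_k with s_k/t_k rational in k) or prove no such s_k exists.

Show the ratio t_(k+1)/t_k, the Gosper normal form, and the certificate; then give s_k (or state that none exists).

Compute t_(k+1)/t_k: get (k + 1)**2/(k + 2)**2.
Take A(k)=k**2 + 2*k + 1, B(k)=k**2 + 4*k + 4, C(k)=1.
Solve (k**2 + 2*k + 1)·f(k+1) − (k**2 + 2*k + 1)·f(k) = 1.
d = 0 from the (2,2,0) case.
Generic f = c0 gives residual -1; -1 = 0 cannot hold, so t_k is not Gosper-summable.

not Gosper-summable; s_k does not exist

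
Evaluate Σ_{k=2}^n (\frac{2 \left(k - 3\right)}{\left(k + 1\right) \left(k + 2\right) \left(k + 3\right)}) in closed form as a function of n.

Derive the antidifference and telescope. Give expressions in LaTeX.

Step 1: r(k) = (k - 2)*(k + 1)/((k - 3)*(k + 4)).
Take A(k)=k + 1, B(k)=k + 4, C(k)=k - 3.
Solve (k + 1)·f(k+1) − (k + 3)·f(k) = k - 3.
deg f ≤ 2 (via 1,1,1).
Solving with deg f ≤ 2: f(k) = -k*(k + 5)/2.
R(k) = B(k−1)·f(k)/C(k) = -k*(k + 3)*(k + 5)/(2*(k - 3)); s_k = R·t_k = k*(-k - 5)/((k + 1)*(k + 2)).
Verify: 2*(k - 3)/(k**3 + 6*k**2 + 11*k + 6) matches t_k.
s_(n+1) = (-n**2 - 7*n - 6)/(n**2 + 5*n + 6) and s_(2) = -7/6, so S(n) = (n**2 - 7*n + 6)/(6*(n**2 + 5*n + 6)).

S(n) = \frac{n^{2} - 7 n + 6}{6 \left(n^{2} + 5 n + 6\right)}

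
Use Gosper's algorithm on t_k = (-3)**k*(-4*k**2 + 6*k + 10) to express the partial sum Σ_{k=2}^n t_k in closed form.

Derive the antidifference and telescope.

S(n) = -3*(-3)**n*n**2 + 3*(-3)**n*n + 9*(-3)**n + 27

t_(k+1)/t_k = 3*(-2*k**2 - k + 6)/(2*k**2 - 3*k - 5).
Factor: A=-3; B=1; C=k**2 - 3*k/2 - 5/2.
Key eq: (-3)·f(k+1) = (1)·f(k) + (k**2 - 3*k/2 - 5/2).
d = 2 from the (0,0,2) case.
A polynomial solution: f(k) = -(k**2 - 3*k - 1)/4.
R(k) = B(k−1)·f(k)/C(k) = -(k**2 - 3*k - 1)/(2*(k + 1)*(2*k - 5)); s_k = R·t_k = (-3)**k*(k**2 - 3*k - 1).
Check: Δs_k = (-3)**k*(-4*k**2 + 6*k + 10). ✓
Σ_(k=2)^n t_k = s_(n+1) − s_(2) = ((-3)**(n + 1)*(n**2 - n - 3)) − (-27), i.e. -3*(-3)**n*n**2 + 3*(-3)**n*n + 9*(-3)**n + 27.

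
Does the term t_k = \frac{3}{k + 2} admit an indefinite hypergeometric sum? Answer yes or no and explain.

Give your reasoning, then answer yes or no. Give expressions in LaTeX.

The ratio is (k + 2)/(k + 3).
Factor: A=k + 2; B=k + 3; C=1.
f must satisfy (k + 2)·f(k+1) − (k + 2)·f(k) = 1.
Bound: deg f ≤ 0.
f = c0 ⇒ A·f(k+1) − B(k−1)·f(k) − C = -1. The system {-1 = 0} is inconsistent; no antidifference.

No — key equation has no polynomial f.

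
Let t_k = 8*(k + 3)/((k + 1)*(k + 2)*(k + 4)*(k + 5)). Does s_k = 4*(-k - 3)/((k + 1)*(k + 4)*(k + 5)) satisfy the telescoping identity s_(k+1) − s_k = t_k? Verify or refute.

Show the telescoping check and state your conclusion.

s_(k+1) = 4*(-k - 4)/((k + 2)*(k + 5)*(k + 6))
s_(k+1) − s_k = 8*(k**2 + 6*k + 10)/(k**5 + 18*k**4 + 121*k**3 + 372*k**2 + 508*k + 240)
(s_(k+1) − s_k) − t_k = 8*(-3*k - 8)/(k**5 + 18*k**4 + 121*k**3 + 372*k**2 + 508*k + 240)

Invalid: residual 8*(-3*k - 8)/(k**5 + 18*k**4 + 121*k**3 + 372*k**2 + 508*k + 240) ≠ 0.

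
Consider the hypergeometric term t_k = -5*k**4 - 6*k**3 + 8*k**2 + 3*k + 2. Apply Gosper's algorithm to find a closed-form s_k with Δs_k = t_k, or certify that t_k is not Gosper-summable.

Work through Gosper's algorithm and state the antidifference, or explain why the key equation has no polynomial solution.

s_k = k*(-k**4 + k**3 + 4*k**2 - 4*k + 2)

Ratio r(k) = (5*k**4 + 26*k**3 + 40*k**2 + 19*k - 2)/(5*k**4 + 6*k**3 - 8*k**2 - 3*k - 2).
Factor: A=1; B=1; C=k**4 + 6*k**3/5 - 8*k**2/5 - 3*k/5 - 2/5.
Set up (1)·f(k+1) − (1)·f(k) − (k**4 + 6*k**3/5 - 8*k**2/5 - 3*k/5 - 2/5) = 0.
Degrees (0,0,4) ⇒ d ≤ 5.
A polynomial solution: f(k) = k*(k**4 - k**3 - 4*k**2 + 4*k - 2)/5.
R(k) = B(k−1)·f(k)/C(k) = k*(k**4 - k**3 - 4*k**2 + 4*k - 2)/(5*k**4 + 6*k**3 - 8*k**2 - 3*k - 2); s_k = R·t_k = k*(-k**4 + k**3 + 4*k**2 - 4*k + 2).
Δs = -5*k**4 - 6*k**3 + 8*k**2 + 3*k + 2, as required.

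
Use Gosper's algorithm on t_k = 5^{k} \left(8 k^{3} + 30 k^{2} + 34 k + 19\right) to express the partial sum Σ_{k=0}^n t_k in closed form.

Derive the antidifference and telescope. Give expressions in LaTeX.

r(k) = 5*(8*k**3 + 54*k**2 + 118*k + 91)/(8*k**3 + 30*k**2 + 34*k + 19) after simplifying.
Factor: A=5; B=1; C=k**3 + 15*k**2/4 + 17*k/4 + 19/8.
f must satisfy (5)·f(k+1) − (1)·f(k) = k**3 + 15*k**2/4 + 17*k/4 + 19/8.
deg f ≤ 3 (via 0,0,3).
Solving with deg f ≤ 3: f(k) = (2*k**3 + k + 1)/8.
R(k) = B(k−1)·f(k)/C(k) = (2*k**3 + k + 1)/(8*k**3 + 30*k**2 + 34*k + 19); s_k = R·t_k = 5**k*(2*k**3 + k + 1).
Check: Δs_k = 5**k*(8*k**3 + 30*k**2 + 34*k + 19). ✓
s_(n+1) = 5**(n + 1)*(2*n**3 + 6*n**2 + 7*n + 4) and s_(0) = 1, so S(n) = 10*5**n*n**3 + 30*5**n*n**2 + 35*5**n*n + 20*5**n - 1.

S(n) = 10 \cdot 5^{n} n^{3} + 30 \cdot 5^{n} n^{2} + 35 \cdot 5^{n} n + 20 \cdot 5^{n} - 1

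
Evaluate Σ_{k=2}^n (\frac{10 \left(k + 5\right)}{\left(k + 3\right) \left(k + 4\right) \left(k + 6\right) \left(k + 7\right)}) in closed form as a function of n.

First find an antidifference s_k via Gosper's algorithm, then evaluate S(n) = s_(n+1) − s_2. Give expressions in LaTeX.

Step 1: r(k) = (k + 3)*(k + 6)**2/((k + 5)**2*(k + 8)).
So A=k + 3 and B=k + 8, with C=k**2 + 10*k + 25.
Need (k + 3)·f(k+1) − (k + 7)·f(k) = k**2 + 10*k + 25.
From deg A=1, deg B=1, deg C=2: d=4.
A polynomial solution: f(k) = k*(k + 4)*(k + 5)*(k + 9)/36.
Then R = B(k−1)f/C = k*(k + 4)*(k + 7)*(k + 9)/(36*(k + 5)), so s_k = R(k)·t_k = 5*k*(k + 9)/(18*(k**2 + 9*k + 18)).
Check: Δs_k = 10*(k + 5)/(k**4 + 20*k**3 + 145*k**2 + 450*k + 504). ✓
Telescope: S(n) = s_(n+1) − s_(2) = 5*(n**2 + 11*n + 10)/(18*(n**2 + 11*n + 28)) − (11/72) = (n**2 + 11*n - 12)/(8*(n**2 + 11*n + 28)).

S(n) = \frac{n^{2} + 11 n - 12}{8 \left(n^{2} + 11 n + 28\right)}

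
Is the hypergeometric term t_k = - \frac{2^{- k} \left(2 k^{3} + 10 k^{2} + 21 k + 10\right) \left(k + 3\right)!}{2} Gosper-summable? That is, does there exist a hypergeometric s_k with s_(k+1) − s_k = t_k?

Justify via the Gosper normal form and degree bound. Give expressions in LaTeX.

Compute t_(k+1)/t_k: get (2*k**4 + 24*k**3 + 111*k**2 + 231*k + 172)/(2*(2*k**3 + 10*k**2 + 21*k + 10)).
Gosper form: A/B · C(k+1)/C(k) with A=k/2 + 2, B=1, C=k**3 + 5*k**2 + 21*k/2 + 5.
Need (k/2 + 2)·f(k+1) − (1)·f(k) = k**3 + 5*k**2 + 21*k/2 + 5.
Degrees (1,0,3) ⇒ d ≤ 2.
A polynomial solution: f(k) = 2*k**2 + 2*k - 3.
Certificate R = B(k−1)f/C = 2*(2*k**2 + 2*k - 3)/(2*k**3 + 10*k**2 + 21*k + 10) gives s_k = -(2*k**2 + 2*k - 3)*factorial(k + 3)/2**k.
s_(k+1) − s_k = -(2*k**3 + 10*k**2 + 21*k + 10)*factorial(k + 3)/(2*2**k) = t_k.

Yes. s_k = - 2^{- k} \left(2 k^{2} + 2 k - 3\right) \left(k + 3\right)!.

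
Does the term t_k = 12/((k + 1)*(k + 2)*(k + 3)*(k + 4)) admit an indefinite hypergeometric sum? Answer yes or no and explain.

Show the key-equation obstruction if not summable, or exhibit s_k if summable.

Yes. s_k = 2*k*(k**2 + 6*k + 11)/(3*(k + 1)*(k + 2)*(k + 3)).

r(k) = (k + 1)/(k + 5) after simplifying.
Factor: A=k + 1; B=k + 5; C=1.
Need (k + 1)·f(k+1) − (k + 4)·f(k) = 1.
deg f ≤ 3 (via 1,1,0).
Coefficient equations give f(k) = k*(k**2 + 6*k + 11)/18.
Then R = B(k−1)f/C = k*(k + 4)*(k**2 + 6*k + 11)/18, so s_k = R(k)·t_k = 2*k*(k**2 + 6*k + 11)/(3*(k + 1)*(k + 2)*(k + 3)).
Δs = 12/(k**4 + 10*k**3 + 35*k**2 + 50*k + 24), as required.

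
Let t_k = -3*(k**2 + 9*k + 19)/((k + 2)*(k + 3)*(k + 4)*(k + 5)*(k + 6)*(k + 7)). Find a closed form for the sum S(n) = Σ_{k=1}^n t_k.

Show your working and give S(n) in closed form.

Step 1: r(k) = (k + 2)*(9*k + (k + 1)**2 + 28)/((k + 8)*(k**2 + 9*k + 19)).
Factor: A=k + 2; B=k + 8; C=k**2 + 9*k + 19.
Need (k + 2)·f(k+1) − (k + 7)·f(k) = k**2 + 9*k + 19.
Bound: deg f ≤ 5.
Coefficient equations give f(k) = k*(k + 3)*(k + 5)*(k**2 + 12*k + 44)/144.
So s_k = (B(k−1)f/C)·t_k = (k*(k + 3)*(k + 5)*(k + 7)*(k**2 + 12*k + 44)/(144*(k**2 + 9*k + 19)))·t_k = k*(-k**2 - 12*k - 44)/(48*(k**3 + 12*k**2 + 44*k + 48)).
s_(k+1) − s_k = 3*(-k**2 - 9*k - 19)/(k**6 + 27*k**5 + 295*k**4 + 1665*k**3 + 5104*k**2 + 8028*k + 5040) = t_k.
Evaluate: s_(n+1) = (-n**3 - 15*n**2 - 71*n - 57)/(48*(n**3 + 15*n**2 + 71*n + 105)); subtract s_(1) = -19/1680 ⇒ S(n) = n*(-n**2 - 15*n - 71)/(105*(n**3 + 15*n**2 + 71*n + 105)).

S(n) = n*(-n**2 - 15*n - 71)/(105*(n**3 + 15*n**2 + 71*n + 105))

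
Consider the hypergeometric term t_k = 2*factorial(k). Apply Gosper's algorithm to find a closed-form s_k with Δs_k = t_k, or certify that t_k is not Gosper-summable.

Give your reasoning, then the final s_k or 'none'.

none — t_k is not Gosper-summable

t_(k+1)/t_k = k + 1.
Gosper form: A/B · C(k+1)/C(k) with A=k + 1, B=1, C=1.
Solve (k + 1)·f(k+1) − (1)·f(k) = 1.
Bound: deg f ≤ -1.
deg f ≤ -1 is impossible — no certificate.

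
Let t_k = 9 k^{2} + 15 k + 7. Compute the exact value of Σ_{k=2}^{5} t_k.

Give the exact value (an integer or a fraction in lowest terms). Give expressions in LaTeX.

Compute t_(k+1)/t_k: get (9*k**2 + 33*k + 31)/(9*k**2 + 15*k + 7).
Factor: A=1; B=1; C=k**2 + 5*k/3 + 7/9.
Key eq: (1)·f(k+1) = (1)·f(k) + (k**2 + 5*k/3 + 7/9).
Bound: deg f ≤ 3.
Solve for f: f(k) = k*(3*k**2 + 3*k + 1)/9 (degree 3 ≤ 3).
Certificate R = B(k−1)f/C = k*(3*k**2 + 3*k + 1)/(9*k**2 + 15*k + 7) gives s_k = k*(3*k**2 + 3*k + 1).
Check: Δs_k = 9*k**2 + 15*k + 7. ✓
Evaluate s at k=6 and k=2: 762 and 38; difference 724.

Σ = 724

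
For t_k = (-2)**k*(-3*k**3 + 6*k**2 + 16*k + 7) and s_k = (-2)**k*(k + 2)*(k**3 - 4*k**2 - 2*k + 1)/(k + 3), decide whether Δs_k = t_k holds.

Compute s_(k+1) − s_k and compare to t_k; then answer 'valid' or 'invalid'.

s_(k+1) = (-2)**(k + 1)*(k**4 + 2*k**3 - 10*k**2 - 25*k - 12)/(k + 4)
s_(k+1) − s_k = (-2)**k*(-3*k**5 - 12*k**4 + 26*k**3 + 153*k**2 + 184*k + 64)/(k**2 + 7*k + 12)
(s_(k+1) − s_k) − t_k = (-2)**k*(3*k**4 + 4*k**3 - 38*k**2 - 57*k - 20)/(k**2 + 7*k + 12)

Invalid: residual (-2)**k*(3*k**4 + 4*k**3 - 38*k**2 - 57*k - 20)/(k**2 + 7*k + 12) ≠ 0.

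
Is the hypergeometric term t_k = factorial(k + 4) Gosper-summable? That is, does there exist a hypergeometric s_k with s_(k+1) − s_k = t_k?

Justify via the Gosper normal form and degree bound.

No — t_k has no hypergeometric antidifference.

t_(k+1)/t_k = k + 5.
Gosper form: A/B · C(k+1)/C(k) with A=k + 5, B=1, C=1.
Solve (k + 5)·f(k+1) − (1)·f(k) = 1.
Degrees (1,0,0) ⇒ d ≤ -1.
Bound -1 < 0, so the key equation has no polynomial solution.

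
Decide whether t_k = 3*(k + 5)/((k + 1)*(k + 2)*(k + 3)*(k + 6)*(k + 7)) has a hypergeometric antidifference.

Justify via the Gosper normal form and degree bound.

Step 1: r(k) = (k + 1)*(k + 6)**2/((k + 4)*(k + 5)*(k + 8)).
Factor: A=k + 1; B=k + 8; C=k**3 + 14*k**2 + 65*k + 100.
Need (k + 1)·f(k+1) − (k + 7)·f(k) = k**3 + 14*k**2 + 65*k + 100.
deg f ≤ 6 (via 1,1,3).
Coefficient equations give f(k) = k*(k + 3)*(k + 4)**2*(k + 5)**2/36.
Then R = B(k−1)f/C = k*(k + 3)*(k + 4)*(k + 7)/36, so s_k = R(k)·t_k = k*(k**2 + 9*k + 20)/(12*(k**3 + 9*k**2 + 20*k + 12)).
Verify: 3*(k + 5)/(k**5 + 19*k**4 + 131*k**3 + 401*k**2 + 540*k + 252) matches t_k.

Yes. s_k = k*(k**2 + 9*k + 20)/(12*(k**3 + 9*k**2 + 20*k + 12)).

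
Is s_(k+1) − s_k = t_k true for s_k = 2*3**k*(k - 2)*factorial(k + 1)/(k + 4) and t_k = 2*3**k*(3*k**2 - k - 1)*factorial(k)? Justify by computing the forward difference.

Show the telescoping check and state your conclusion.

s_(k+1) = 6*3**k*(k - 1)*factorial(k + 2)/(k + 5)
s_(k+1) − s_k = 2*3**k*(3*k**3 + 14*k**2 + 3*k - 14)*factorial(k + 1)/((k + 4)*(k + 5))
(s_(k+1) − s_k) − t_k = -6*3**k*(3*k**3 + 11*k**2 - 6*k - 2)*factorial(k)/((k + 4)*(k + 5))

Invalid: residual -6*3**k*(3*k**3 + 11*k**2 - 6*k - 2)*factorial(k)/((k + 4)*(k + 5)) ≠ 0.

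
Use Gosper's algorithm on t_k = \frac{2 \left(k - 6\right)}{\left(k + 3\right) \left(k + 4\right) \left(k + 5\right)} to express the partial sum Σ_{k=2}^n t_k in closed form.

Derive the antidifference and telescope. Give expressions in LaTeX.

S(n) = \frac{n^{2} - 51 n + 50}{30 \left(n^{2} + 9 n + 20\right)}

Compute t_(k+1)/t_k: get (k - 5)*(k + 3)/((k - 6)*(k + 6)).
Gosper form: A/B · C(k+1)/C(k) with A=k + 3, B=k + 6, C=k - 6.
f must satisfy (k + 3)·f(k+1) − (k + 5)·f(k) = k - 6.
From deg A=1, deg B=1, deg C=1: d=2.
Coefficient equations give f(k) = -k*(k + 15)/8.
Certificate R = B(k−1)f/C = -k*(k + 5)*(k + 15)/(8*(k - 6)) gives s_k = k*(-k - 15)/(4*(k + 3)*(k + 4)).
Check: Δs_k = 2*(k - 6)/(k**3 + 12*k**2 + 47*k + 60). ✓
Telescope: S(n) = s_(n+1) − s_(2) = (-n**2 - 17*n - 16)/(4*(n**2 + 9*n + 20)) − (-17/60) = (n**2 - 51*n + 50)/(30*(n**2 + 9*n + 20)).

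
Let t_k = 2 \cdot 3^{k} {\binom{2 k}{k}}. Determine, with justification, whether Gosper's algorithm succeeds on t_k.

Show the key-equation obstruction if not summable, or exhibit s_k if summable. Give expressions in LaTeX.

Step 1: r(k) = 6*(2*k + 1)/(k + 1).
Gosper form: A/B · C(k+1)/C(k) with A=12*k + 6, B=k + 1, C=1.
Key eq: (12*k + 6)·f(k+1) = (k)·f(k) + (1).
d = -1 from the (1,1,0) case.
Bound -1 < 0, so the key equation has no polynomial solution.

No — negative degree bound, so no certificate f.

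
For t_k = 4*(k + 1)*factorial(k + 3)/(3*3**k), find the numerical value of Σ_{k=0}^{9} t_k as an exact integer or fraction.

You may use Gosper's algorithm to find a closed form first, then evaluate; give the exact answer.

Σ = 102496568/243

The ratio is (k + 2)*(k + 4)/(3*(k + 1)).
Normal form (A,B,C) = (k/3 + 4/3, 1, k + 1).
Solve (k/3 + 4/3)·f(k+1) − (1)·f(k) = k + 1.
deg f ≤ 0 (via 1,0,1).
A polynomial solution: f(k) = 3.
Certificate R = B(k−1)f/C = 3/(k + 1) gives s_k = 4*factorial(k + 3)/3**k.
Check: Δs_k = 4*(k + 1)*factorial(k + 3)/(3*3**k). ✓
Σ_(k=0)^(9) t_k = s_(10) − s_(0) = 102502400/243 − (24) = 102496568/243.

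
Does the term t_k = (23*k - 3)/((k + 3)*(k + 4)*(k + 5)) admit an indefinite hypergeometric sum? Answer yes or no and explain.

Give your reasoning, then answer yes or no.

Step 1: r(k) = (k + 3)*(23*k + 20)/((k + 6)*(23*k - 3)).
A = k + 3, B = k + 6, C = k - 3/23.
Solve (k + 3)·f(k+1) − (k + 5)·f(k) = k - 3/23.
Bound: deg f ≤ 2.
Solving with deg f ≤ 2: f(k) = k*(11*k - 15)/92.
So s_k = (B(k−1)f/C)·t_k = (k*(k + 5)*(11*k - 15)/(4*(23*k - 3)))·t_k = k*(11*k - 15)/(4*(k + 3)*(k + 4)).
Verify: (23*k - 3)/(k**3 + 12*k**2 + 47*k + 60) matches t_k.

Yes. s_k = k*(11*k - 15)/(4*(k + 3)*(k + 4)).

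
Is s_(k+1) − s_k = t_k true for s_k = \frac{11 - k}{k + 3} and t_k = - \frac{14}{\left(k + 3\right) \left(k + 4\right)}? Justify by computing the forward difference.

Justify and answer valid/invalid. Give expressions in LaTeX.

s_(k+1) = (10 - k)/(k + 4)
s_(k+1) − s_k = -14/(k**2 + 7*k + 12)
(s_(k+1) − s_k) − t_k = 0

valid; difference matches t_k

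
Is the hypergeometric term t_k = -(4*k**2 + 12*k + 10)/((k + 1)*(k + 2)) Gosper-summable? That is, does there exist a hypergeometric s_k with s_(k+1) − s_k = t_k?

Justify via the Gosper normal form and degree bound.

Step 1: r(k) = (k + 1)*(6*k + 2*(k + 1)**2 + 11)/((k + 3)*(2*k**2 + 6*k + 5)).
Gosper form: A/B · C(k+1)/C(k) with A=k + 1, B=k + 3, C=k**2 + 3*k + 5/2.
Solve (k + 1)·f(k+1) − (k + 2)·f(k) = k**2 + 3*k + 5/2.
deg f ≤ 2 (via 1,1,2).
Match coefficients ⇒ f(k) = k*(2*k + 3)/2.
R(k) = B(k−1)·f(k)/C(k) = k*(k + 2)*(2*k + 3)/(2*k**2 + 6*k + 5); s_k = R·t_k = -2*k*(2*k + 3)/(k + 1).
Verify: 2*(-2*k**2 - 6*k - 5)/(k**2 + 3*k + 2) matches t_k.

Yes. s_k = -2*k*(2*k + 3)/(k + 1).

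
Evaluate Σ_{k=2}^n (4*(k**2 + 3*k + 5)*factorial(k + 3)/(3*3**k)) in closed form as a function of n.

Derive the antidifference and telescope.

r(k) = (k + 4)*(3*k + (k + 1)**2 + 8)/(3*(k**2 + 3*k + 5)) after simplifying.
Take A(k)=k/3 + 4/3, B(k)=1, C(k)=k**2 + 3*k + 5.
Need (k/3 + 4/3)·f(k+1) − (1)·f(k) = k**2 + 3*k + 5.
Degrees (1,0,2) ⇒ d ≤ 1.
A polynomial solution: f(k) = 3*(k + 1).
Certificate R = B(k−1)f/C = 3*(k + 1)/(k**2 + 3*k + 5) gives s_k = 4*(k + 1)*factorial(k + 3)/3**k.
s_(k+1) − s_k = 4*(k**2 + 3*k + 5)*factorial(k + 3)/(3*3**k) = t_k.
Σ_(k=2)^n t_k = s_(n+1) − s_(2) = (4*3**(-n - 1)*(n + 2)*factorial(n + 4)) − (160), i.e. -160 + 4*n*factorial(n + 4)/(3*3**n) + 8*factorial(n + 4)/(3*3**n).

S(n) = -160 + 4*n*factorial(n + 4)/(3*3**n) + 8*factorial(n + 4)/(3*3**n)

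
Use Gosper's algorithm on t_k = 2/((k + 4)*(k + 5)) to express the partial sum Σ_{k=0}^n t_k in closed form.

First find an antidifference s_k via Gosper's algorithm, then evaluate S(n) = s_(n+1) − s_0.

S(n) = (n + 1)/(2*(n + 5))

t_(k+1)/t_k = (k + 4)/(k + 6).
So A=k + 4 and B=k + 6, with C=1.
f must satisfy (k + 4)·f(k+1) − (k + 5)·f(k) = 1.
d = 1 from the (1,1,0) case.
Coefficient equations give f(k) = k/4.
Certificate R = B(k−1)f/C = k*(k + 5)/4 gives s_k = k/(2*(k + 4)).
Verify: 2/(k**2 + 9*k + 20) matches t_k.
s_(n+1) = (n + 1)/(2*(n + 5)) and s_(0) = 0, so S(n) = (n + 1)/(2*(n + 5)).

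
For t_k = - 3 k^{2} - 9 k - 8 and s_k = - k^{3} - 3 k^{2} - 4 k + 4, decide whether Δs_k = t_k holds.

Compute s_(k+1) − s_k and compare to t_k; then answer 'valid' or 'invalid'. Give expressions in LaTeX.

s_(k+1) = -k**3 - 6*k**2 - 13*k - 4
s_(k+1) − s_k = -3*k**2 - 9*k - 8
(s_(k+1) − s_k) − t_k = 0

Valid: the claim telescopes to t_k.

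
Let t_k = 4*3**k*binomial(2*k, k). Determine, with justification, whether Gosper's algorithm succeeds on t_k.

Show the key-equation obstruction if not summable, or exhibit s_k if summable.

The ratio is 6*(2*k + 1)/(k + 1).
A = 12*k + 6, B = k + 1, C = 1.
Solve (12*k + 6)·f(k+1) − (k)·f(k) = 1.
From deg A=1, deg B=1, deg C=0: d=-1.
Bound -1 < 0, so the key equation has no polynomial solution.

No — negative degree bound, so no certificate f.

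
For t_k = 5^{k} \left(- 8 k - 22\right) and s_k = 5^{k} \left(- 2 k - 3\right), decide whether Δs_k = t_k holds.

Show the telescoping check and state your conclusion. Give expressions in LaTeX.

valid; difference matches t_k

s_(k+1) = 5**(k + 1)*(-2*k - 5)
s_(k+1) − s_k = 5**k*(-8*k - 22)
(s_(k+1) − s_k) − t_k = 0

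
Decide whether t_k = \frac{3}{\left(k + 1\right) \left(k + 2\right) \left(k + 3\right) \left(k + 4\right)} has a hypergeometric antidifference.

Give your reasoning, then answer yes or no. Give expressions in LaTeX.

Ratio r(k) = (k + 1)/(k + 5).
Gosper form: A/B · C(k+1)/C(k) with A=k + 1, B=k + 5, C=1.
Key eq: (k + 1)·f(k+1) = (k + 4)·f(k) + (1).
deg f ≤ 3 (via 1,1,0).
Match coefficients ⇒ f(k) = k*(k**2 + 6*k + 11)/18.
Certificate R = B(k−1)f/C = k*(k + 4)*(k**2 + 6*k + 11)/18 gives s_k = k*(k**2 + 6*k + 11)/(6*(k + 1)*(k + 2)*(k + 3)).
s_(k+1) − s_k = 3/(k**4 + 10*k**3 + 35*k**2 + 50*k + 24) = t_k.

Yes. s_k = \frac{k \left(k^{2} + 6 k + 11\right)}{6 \left(k + 1\right) \left(k + 2\right) \left(k + 3\right)}.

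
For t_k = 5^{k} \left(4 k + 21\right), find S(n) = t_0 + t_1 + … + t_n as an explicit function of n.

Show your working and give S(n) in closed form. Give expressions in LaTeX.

t_(k+1)/t_k = 5*(4*k + 25)/(4*k + 21).
So A=5 and B=1, with C=k + 21/4.
f must satisfy (5)·f(k+1) − (1)·f(k) = k + 21/4.
Bound: deg f ≤ 1.
Coefficient equations give f(k) = (k + 4)/4.
Get s_k = R·t_k = 5**k*(k + 4) with R(k) = B(k−1)f(k)/C(k) = (k + 4)/(4*k + 21).
Check: Δs_k = 5**k*(4*k + 21). ✓
s_(n+1) = 5**(n + 1)*(n + 5) and s_(0) = 4, so S(n) = 5**(n + 1)*n + 5**(n + 2) - 4.

S(n) = 5^{n + 1} n + 5^{n + 2} - 4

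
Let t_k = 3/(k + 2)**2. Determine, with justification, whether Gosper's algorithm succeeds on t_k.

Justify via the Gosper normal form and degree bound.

Ratio r(k) = (k + 2)**2/(k + 3)**2.
So A=k**2 + 4*k + 4 and B=k**2 + 6*k + 9, with C=1.
Solve (k**2 + 4*k + 4)·f(k+1) − (k**2 + 4*k + 4)·f(k) = 1.
Degrees (2,2,0) ⇒ d ≤ 0.
f = c0 ⇒ A·f(k+1) − B(k−1)·f(k) − C = -1. The system {-1 = 0} is inconsistent; no antidifference.

No; the coefficient equations for f are inconsistent.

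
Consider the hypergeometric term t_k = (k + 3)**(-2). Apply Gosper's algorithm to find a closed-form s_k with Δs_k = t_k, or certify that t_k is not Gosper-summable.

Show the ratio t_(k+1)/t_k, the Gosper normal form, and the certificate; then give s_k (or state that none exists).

Step 1: r(k) = (k + 3)**2/(k + 4)**2.
Gosper form: A/B · C(k+1)/C(k) with A=k**2 + 6*k + 9, B=k**2 + 8*k + 16, C=1.
f must satisfy (k**2 + 6*k + 9)·f(k+1) − (k**2 + 6*k + 9)·f(k) = 1.
From deg A=2, deg B=2, deg C=0: d=0.
Put f(k) = c0: A·f(k+1) − B(k−1)·f(k) − C = -1; need -1 = 0 — inconsistent ⇒ no f, not summable.

not Gosper-summable; s_k does not exist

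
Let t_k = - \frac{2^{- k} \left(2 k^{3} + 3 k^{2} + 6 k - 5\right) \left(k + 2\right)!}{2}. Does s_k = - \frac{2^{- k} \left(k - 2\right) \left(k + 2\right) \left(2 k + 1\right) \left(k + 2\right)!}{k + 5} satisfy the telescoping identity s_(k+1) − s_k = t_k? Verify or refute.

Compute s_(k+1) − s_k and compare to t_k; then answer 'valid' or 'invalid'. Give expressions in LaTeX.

Invalid: residual \frac{3 \cdot 2^{- k} \left(2 k^{4} + 13 k^{3} + 17 k^{2} + 31 k - 21\right) \left(k + 2\right)!}{2 \left(k + 5\right) \left(k + 6\right)} ≠ 0.

s_(k+1) = -(k - 1)*(k + 3)*(2*k + 3)*factorial(k + 3)/(2*2**k*(k + 6))
s_(k+1) − s_k = -(2*k**5 + 19*k**4 + 60*k**3 + 100*k**2 + 32*k - 87)*factorial(k + 2)/(2*2**k*(k + 5)*(k + 6))
(s_(k+1) − s_k) − t_k = 3*(2*k**4 + 13*k**3 + 17*k**2 + 31*k - 21)*factorial(k + 2)/(2*2**k*(k + 5)*(k + 6))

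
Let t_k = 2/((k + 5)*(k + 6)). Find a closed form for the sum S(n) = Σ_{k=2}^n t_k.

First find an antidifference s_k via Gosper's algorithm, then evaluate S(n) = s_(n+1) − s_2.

S(n) = 2*(n - 1)/(7*(n + 6))

Step 1: r(k) = (k + 5)/(k + 7).
Normal form (A,B,C) = (k + 5, k + 7, 1).
Solve (k + 5)·f(k+1) − (k + 6)·f(k) = 1.
deg f ≤ 1 (via 1,1,0).
Solve for f: f(k) = k/5 (degree 1 ≤ 1).
Certificate R = B(k−1)f/C = k*(k + 6)/5 gives s_k = 2*k/(5*(k + 5)).
Verify: 2/(k**2 + 11*k + 30) matches t_k.
Evaluate: s_(n+1) = 2*(n + 1)/(5*(n + 6)); subtract s_(2) = 4/35 ⇒ S(n) = 2*(n - 1)/(7*(n + 6)).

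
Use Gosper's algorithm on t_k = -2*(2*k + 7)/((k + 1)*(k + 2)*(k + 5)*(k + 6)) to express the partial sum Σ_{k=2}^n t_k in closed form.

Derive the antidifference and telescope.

S(n) = 2*(-n**2 - 8*n + 9)/(21*(n**2 + 8*n + 12))

r(k) = (k + 1)*(k + 5)*(2*k + 9)/((k + 3)*(k + 7)*(2*k + 7)) after simplifying.
So A=k + 1 and B=k + 7, with C=k**3 + 21*k**2/2 + 73*k/2 + 42.
Solve (k + 1)·f(k+1) − (k + 6)·f(k) = k**3 + 21*k**2/2 + 73*k/2 + 42.
d = 5 from the (1,1,3) case.
Solve for f: f(k) = k*(k + 2)*(k + 3)*(k + 4)*(k + 6)/10 (degree 5 ≤ 5).
R(k) = B(k−1)·f(k)/C(k) = k*(k + 2)*(k + 6)**2/(5*(2*k + 7)); s_k = R·t_k = 2*k*(-k - 6)/(5*(k**2 + 6*k + 5)).
Verify: 2*(-2*k - 7)/(k**4 + 14*k**3 + 65*k**2 + 112*k + 60) matches t_k.
s_(n+1) = 2*(-n**2 - 8*n - 7)/(5*(n**2 + 8*n + 12)) and s_(2) = -32/105, so S(n) = 2*(-n**2 - 8*n + 9)/(21*(n**2 + 8*n + 12)).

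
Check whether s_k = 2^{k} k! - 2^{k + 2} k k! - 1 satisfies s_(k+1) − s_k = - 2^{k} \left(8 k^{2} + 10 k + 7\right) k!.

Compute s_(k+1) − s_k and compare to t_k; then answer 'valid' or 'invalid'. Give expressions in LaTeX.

Valid: the claim telescopes to t_k.

s_(k+1) = -8*2**k*k**2*factorial(k) - 14*2**k*k*factorial(k) - 6*2**k*factorial(k) - 1
s_(k+1) − s_k = -2**k*(8*k**2 + 10*k + 7)*factorial(k)
(s_(k+1) − s_k) − t_k = 0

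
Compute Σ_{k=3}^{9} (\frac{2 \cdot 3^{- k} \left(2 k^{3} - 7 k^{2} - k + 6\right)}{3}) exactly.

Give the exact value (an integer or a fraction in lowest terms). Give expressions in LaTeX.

r(k) = k*(2*k**2 - k - 9)/(3*(2*k**3 - 7*k**2 - k + 6)) after simplifying.
So A=1/3 and B=1, with C=k**3 - 7*k**2/2 - k/2 + 3.
Set up (1/3)·f(k+1) − (1)·f(k) − (k**3 - 7*k**2/2 - k/2 + 3) = 0.
d = 3 from the (0,0,3) case.
A polynomial solution: f(k) = -3*(k - 2)*(k - 1)*(k + 1)/2.
R(k) = B(k−1)·f(k)/C(k) = -3*(k - 2)*(k + 1)/(2*k**2 - 5*k - 6); s_k = R·t_k = 2*(-k**3 + 2*k**2 + k - 2)/3**k.
Check: Δs_k = 2*(2*k**3 - 7*k**2 - k + 6)/(3*3**k). ✓
Telescoping: Σ = s_(10) − s_(3) = -176/6561 − (-16/27) = 3712/6561.

Σ = 3712/6561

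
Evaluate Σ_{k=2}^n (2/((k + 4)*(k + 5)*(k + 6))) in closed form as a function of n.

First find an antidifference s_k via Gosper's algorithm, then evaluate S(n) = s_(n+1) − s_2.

S(n) = (n**2 + 11*n - 12)/(42*(n**2 + 11*n + 30))

Step 1: r(k) = (k + 4)/(k + 7).
Factor: A=k + 4; B=k + 7; C=1.
Solve (k + 4)·f(k+1) − (k + 6)·f(k) = 1.
deg f ≤ 2 (via 1,1,0).
A polynomial solution: f(k) = k*(k + 9)/40.
Then R = B(k−1)f/C = k*(k + 6)*(k + 9)/40, so s_k = R(k)·t_k = k*(k + 9)/(20*(k + 4)*(k + 5)).
s_(k+1) − s_k = 2/(k**3 + 15*k**2 + 74*k + 120) = t_k.
s_(n+1) = (n**2 + 11*n + 10)/(20*(n**2 + 11*n + 30)) and s_(2) = 11/420, so S(n) = (n**2 + 11*n - 12)/(42*(n**2 + 11*n + 30)).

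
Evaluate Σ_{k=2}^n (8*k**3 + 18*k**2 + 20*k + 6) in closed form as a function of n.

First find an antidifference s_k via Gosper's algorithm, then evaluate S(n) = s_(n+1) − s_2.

S(n) = 2*n**4 + 10*n**3 + 21*n**2 + 19*n - 52

Step 1: r(k) = (4*k**3 + 21*k**2 + 40*k + 26)/(4*k**3 + 9*k**2 + 10*k + 3).
Factor: A=1; B=1; C=k**3 + 9*k**2/4 + 5*k/2 + 3/4.
Solve (1)·f(k+1) − (1)·f(k) = k**3 + 9*k**2/4 + 5*k/2 + 3/4.
d = 4 from the (0,0,3) case.
Match coefficients ⇒ f(k) = k*(2*k**3 + 2*k**2 + 3*k - 1)/8.
Certificate R = B(k−1)f/C = k*(2*k**3 + 2*k**2 + 3*k - 1)/(2*(4*k**3 + 9*k**2 + 10*k + 3)) gives s_k = k*(2*k**3 + 2*k**2 + 3*k - 1).
Verify: 8*k**3 + 18*k**2 + 20*k + 6 matches t_k.
s_(n+1) = 2*n**4 + 10*n**3 + 21*n**2 + 19*n + 6 and s_(2) = 58, so S(n) = 2*n**4 + 10*n**3 + 21*n**2 + 19*n - 52.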